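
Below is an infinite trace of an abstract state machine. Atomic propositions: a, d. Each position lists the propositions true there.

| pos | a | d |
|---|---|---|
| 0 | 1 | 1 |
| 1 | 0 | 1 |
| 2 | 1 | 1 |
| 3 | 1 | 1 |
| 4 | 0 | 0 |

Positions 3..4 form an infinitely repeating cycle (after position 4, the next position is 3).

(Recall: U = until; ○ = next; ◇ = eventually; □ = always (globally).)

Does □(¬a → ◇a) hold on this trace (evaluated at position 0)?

Yes

¬a → ◇a holds at every position 0..4, and those are all positions ever visited, so □(¬a → ◇a) holds.
Positions where ¬a holds: 1, 4.
Check ◇a at each: 1→ok, 4→ok.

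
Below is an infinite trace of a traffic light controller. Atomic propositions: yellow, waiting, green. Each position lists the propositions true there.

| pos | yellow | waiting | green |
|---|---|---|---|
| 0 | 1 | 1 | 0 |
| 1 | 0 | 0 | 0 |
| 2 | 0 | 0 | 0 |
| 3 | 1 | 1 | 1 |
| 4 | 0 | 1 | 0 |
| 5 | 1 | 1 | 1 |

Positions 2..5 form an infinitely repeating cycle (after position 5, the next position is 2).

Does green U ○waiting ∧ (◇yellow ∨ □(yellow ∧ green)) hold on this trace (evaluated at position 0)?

No

Walking from position 0: at position 0, ○waiting has not yet held and green fails, so green U ○waiting is false.
At position 0: green U ○waiting is false; ◇yellow ∨ □(yellow ∧ green) is true; so green U ○waiting ∧ (◇yellow ∨ □(yellow ∧ green)) is false.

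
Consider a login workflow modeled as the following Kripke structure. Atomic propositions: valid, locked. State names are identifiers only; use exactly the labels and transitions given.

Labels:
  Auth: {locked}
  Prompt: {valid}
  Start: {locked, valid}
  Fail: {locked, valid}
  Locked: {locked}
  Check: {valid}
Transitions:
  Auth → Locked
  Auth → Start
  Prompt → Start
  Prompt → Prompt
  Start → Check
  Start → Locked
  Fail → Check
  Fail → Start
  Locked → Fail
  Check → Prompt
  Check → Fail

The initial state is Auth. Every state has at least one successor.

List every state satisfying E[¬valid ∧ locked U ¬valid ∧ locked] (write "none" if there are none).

{Auth, Locked}

States satisfying ¬valid ∧ locked: {Auth, Locked}.
States satisfying E[¬valid ∧ locked U ¬valid ∧ locked]: {Auth, Locked}.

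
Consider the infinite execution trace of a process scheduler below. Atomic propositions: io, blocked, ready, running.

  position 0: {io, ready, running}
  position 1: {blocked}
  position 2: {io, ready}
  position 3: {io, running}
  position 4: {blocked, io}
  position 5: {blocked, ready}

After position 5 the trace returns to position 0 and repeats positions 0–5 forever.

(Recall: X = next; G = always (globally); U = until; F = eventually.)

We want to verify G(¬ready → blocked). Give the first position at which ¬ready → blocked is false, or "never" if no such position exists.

Check ¬ready → blocked at each position in order: 0 ✓, 1 ✓, 2 ✓.
At position 3 the labels are {io, running}, so ¬ready → blocked is false there. This is the first violation.

3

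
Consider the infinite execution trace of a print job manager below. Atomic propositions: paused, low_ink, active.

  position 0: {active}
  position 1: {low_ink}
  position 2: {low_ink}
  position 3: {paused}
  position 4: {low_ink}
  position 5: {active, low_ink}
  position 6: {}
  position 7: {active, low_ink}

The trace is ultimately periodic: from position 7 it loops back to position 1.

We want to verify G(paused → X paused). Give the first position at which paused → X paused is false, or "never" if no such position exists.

3

Check paused → X paused at each position in order: 0 ✓, 1 ✓, 2 ✓.
At position 3 the labels are {paused} and the next position 4 has {low_ink}, so paused → X paused is false there. This is the first violation.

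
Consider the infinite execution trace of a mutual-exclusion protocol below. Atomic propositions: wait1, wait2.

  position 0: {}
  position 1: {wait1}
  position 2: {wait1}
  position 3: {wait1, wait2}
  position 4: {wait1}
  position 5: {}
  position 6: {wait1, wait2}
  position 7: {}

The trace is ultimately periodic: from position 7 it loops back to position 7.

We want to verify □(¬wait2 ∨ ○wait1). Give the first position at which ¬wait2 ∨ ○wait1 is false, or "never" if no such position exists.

6

Check ¬wait2 ∨ ○wait1 at each position in order: 0 ✓, 1 ✓, 2 ✓, 3 ✓, 4 ✓, 5 ✓.
At position 6 the labels are {wait1, wait2} and the next position 7 has {}, so ¬wait2 ∨ ○wait1 is false there. This is the first violation.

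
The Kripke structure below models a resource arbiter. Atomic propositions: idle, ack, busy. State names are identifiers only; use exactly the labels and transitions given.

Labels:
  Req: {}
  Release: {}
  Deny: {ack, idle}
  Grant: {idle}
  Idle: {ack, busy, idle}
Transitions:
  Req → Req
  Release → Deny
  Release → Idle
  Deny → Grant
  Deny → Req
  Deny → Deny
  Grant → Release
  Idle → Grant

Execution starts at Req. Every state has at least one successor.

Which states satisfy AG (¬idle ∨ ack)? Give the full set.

{Req}

States satisfying ¬idle ∨ ack: {Req, Release, Deny, Idle}.
States satisfying AG (¬idle ∨ ack): {Req}.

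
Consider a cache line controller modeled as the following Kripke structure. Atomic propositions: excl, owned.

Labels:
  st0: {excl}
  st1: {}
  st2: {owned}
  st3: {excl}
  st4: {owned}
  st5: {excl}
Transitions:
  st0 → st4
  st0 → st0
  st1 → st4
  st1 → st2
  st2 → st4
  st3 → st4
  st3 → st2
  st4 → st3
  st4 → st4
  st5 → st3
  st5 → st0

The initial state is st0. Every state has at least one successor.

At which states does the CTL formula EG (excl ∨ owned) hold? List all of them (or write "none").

States satisfying excl ∨ owned: {st0, st2, st3, st4, st5}.
States satisfying EG (excl ∨ owned): {st0, st2, st3, st4, st5}.

{st0, st2, st3, st4, st5}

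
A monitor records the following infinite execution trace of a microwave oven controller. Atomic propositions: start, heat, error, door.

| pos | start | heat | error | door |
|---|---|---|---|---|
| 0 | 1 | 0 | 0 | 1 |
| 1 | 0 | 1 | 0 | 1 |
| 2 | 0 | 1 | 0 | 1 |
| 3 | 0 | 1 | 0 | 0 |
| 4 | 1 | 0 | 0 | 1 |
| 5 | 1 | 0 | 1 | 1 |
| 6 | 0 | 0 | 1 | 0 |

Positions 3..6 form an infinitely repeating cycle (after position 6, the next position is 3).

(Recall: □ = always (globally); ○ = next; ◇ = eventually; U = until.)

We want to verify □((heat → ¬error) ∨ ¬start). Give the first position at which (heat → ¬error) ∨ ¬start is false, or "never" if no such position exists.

(heat → ¬error) ∨ ¬start holds at every position 0..6, and those are all the positions the trace ever visits, so the invariant □((heat → ¬error) ∨ ¬start) is never violated.

never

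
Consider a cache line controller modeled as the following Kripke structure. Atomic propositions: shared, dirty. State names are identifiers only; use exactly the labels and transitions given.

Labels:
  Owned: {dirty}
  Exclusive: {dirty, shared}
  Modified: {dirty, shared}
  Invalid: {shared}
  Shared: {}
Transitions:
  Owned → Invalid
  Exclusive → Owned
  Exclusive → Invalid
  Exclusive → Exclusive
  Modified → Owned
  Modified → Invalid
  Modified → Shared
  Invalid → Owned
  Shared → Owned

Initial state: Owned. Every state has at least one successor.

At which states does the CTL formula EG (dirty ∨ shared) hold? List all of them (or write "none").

{Owned, Exclusive, Modified, Invalid}

States satisfying dirty ∨ shared: {Owned, Exclusive, Modified, Invalid}.
States satisfying EG (dirty ∨ shared): {Owned, Exclusive, Modified, Invalid}.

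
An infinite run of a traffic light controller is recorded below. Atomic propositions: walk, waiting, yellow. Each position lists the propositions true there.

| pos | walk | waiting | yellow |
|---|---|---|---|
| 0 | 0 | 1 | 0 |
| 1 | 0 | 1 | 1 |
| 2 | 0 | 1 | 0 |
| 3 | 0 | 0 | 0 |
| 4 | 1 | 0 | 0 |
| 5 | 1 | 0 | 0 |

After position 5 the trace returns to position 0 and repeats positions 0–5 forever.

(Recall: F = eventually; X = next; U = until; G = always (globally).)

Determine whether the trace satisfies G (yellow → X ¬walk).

yellow → X ¬walk holds at every position 0..5, and those are all positions ever visited, so G (yellow → X ¬walk) holds.
Positions where yellow holds: 1.
Check X ¬walk at each: 1→ok.

Holds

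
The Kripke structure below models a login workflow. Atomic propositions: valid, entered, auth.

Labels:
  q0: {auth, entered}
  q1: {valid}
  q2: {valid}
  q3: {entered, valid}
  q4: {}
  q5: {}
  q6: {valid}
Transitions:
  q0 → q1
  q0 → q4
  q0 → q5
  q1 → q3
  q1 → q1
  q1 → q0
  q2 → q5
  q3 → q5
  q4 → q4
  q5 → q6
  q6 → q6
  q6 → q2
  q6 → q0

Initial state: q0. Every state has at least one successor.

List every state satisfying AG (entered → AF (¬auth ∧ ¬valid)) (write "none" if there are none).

{q4}

States satisfying entered → AF (¬auth ∧ ¬valid): {q1, q2, q3, q4, q5, q6}.
States satisfying AG (entered → AF (¬auth ∧ ¬valid)): {q4}.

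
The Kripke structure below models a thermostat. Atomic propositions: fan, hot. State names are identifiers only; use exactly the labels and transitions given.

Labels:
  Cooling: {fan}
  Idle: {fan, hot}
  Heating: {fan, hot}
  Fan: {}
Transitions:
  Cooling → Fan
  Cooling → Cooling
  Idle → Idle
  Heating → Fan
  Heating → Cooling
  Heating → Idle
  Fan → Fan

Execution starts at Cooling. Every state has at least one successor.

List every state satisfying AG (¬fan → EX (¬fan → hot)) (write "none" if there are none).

{Idle}

States satisfying ¬fan → EX (¬fan → hot): {Cooling, Idle, Heating}.
States satisfying AG (¬fan → EX (¬fan → hot)): {Idle}.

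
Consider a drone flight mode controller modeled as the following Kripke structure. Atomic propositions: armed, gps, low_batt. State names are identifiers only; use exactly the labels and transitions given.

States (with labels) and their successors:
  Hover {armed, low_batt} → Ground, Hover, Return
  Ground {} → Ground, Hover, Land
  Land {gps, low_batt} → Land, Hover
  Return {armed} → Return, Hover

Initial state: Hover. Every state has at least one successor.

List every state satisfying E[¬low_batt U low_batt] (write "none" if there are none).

{Hover, Ground, Land, Return}

States satisfying ¬low_batt: {Ground, Return}.
States satisfying low_batt: {Hover, Land}.
States satisfying E[¬low_batt U low_batt]: {Hover, Ground, Land, Return}.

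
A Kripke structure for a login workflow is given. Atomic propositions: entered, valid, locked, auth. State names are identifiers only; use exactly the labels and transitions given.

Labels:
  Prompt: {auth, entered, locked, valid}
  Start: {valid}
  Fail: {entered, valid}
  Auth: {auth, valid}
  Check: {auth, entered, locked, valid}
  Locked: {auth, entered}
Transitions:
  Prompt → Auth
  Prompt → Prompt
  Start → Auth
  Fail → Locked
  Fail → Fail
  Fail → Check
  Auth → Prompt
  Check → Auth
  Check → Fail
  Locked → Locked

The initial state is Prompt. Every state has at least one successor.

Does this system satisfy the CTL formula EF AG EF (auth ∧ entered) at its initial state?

States satisfying AG EF (auth ∧ entered): {Prompt, Start, Fail, Auth, Check, Locked}.
States satisfying EF AG EF (auth ∧ entered): {Prompt, Start, Fail, Auth, Check, Locked}.
Some path from Prompt reaches a state where AG EF (auth ∧ entered) holds.
Prompt ∈ Sat(EF AG EF (auth ∧ entered)).

Satisfied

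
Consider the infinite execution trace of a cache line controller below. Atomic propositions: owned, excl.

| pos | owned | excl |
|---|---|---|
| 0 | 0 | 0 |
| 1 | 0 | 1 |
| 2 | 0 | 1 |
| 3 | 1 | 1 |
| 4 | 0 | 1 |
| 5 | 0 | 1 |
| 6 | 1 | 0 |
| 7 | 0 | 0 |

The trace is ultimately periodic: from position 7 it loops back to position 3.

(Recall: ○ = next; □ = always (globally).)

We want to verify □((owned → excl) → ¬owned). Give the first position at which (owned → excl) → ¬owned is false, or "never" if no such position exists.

3

Check (owned → excl) → ¬owned at each position in order: 0 ✓, 1 ✓, 2 ✓.
At position 3 the labels are {excl, owned}, so (owned → excl) → ¬owned is false there. This is the first violation.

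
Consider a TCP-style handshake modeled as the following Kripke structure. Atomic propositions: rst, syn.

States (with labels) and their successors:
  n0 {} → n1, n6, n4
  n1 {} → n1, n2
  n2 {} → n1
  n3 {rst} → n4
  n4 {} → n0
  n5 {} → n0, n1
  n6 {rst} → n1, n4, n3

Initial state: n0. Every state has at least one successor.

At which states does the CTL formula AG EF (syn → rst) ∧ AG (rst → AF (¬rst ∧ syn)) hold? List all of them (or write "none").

States satisfying EF (syn → rst): {n0, n1, n2, n3, n4, n5, n6}.
States satisfying AG EF (syn → rst): {n0, n1, n2, n3, n4, n5, n6}.
States satisfying rst → AF (¬rst ∧ syn): {n0, n1, n2, n4, n5}.
States satisfying AG (rst → AF (¬rst ∧ syn)): {n1, n2}.
States satisfying AG EF (syn → rst) ∧ AG (rst → AF (¬rst ∧ syn)): {n1, n2}.

{n1, n2}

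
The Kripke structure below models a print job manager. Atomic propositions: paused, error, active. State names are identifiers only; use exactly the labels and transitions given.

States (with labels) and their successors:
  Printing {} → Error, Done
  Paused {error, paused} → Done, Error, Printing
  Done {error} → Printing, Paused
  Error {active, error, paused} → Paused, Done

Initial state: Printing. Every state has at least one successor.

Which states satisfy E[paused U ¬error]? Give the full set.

States satisfying paused: {Paused, Error}.
States satisfying ¬error: {Printing}.
States satisfying E[paused U ¬error]: {Printing, Paused, Error}.

{Printing, Paused, Error}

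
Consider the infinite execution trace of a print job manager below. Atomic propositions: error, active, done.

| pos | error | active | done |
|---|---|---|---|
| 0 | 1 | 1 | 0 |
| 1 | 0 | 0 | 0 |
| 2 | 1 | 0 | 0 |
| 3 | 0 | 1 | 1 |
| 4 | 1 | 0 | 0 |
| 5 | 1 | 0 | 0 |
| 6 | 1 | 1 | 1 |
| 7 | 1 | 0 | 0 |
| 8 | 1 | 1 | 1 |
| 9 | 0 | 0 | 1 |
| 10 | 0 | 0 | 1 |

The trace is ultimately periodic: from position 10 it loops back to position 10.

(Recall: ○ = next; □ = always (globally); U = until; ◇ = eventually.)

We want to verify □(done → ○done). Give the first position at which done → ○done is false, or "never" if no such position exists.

3

Check done → ○done at each position in order: 0 ✓, 1 ✓, 2 ✓.
At position 3 the labels are {active, done} and the next position 4 has {error}, so done → ○done is false there. This is the first violation.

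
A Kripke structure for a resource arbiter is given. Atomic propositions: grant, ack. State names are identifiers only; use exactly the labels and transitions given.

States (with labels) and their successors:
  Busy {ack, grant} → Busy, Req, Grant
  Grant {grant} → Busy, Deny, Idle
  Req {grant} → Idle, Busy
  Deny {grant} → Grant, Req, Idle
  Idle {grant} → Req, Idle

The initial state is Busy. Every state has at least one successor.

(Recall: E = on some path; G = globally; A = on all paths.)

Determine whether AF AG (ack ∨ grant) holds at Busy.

States satisfying AG (ack ∨ grant): {Busy, Grant, Req, Deny, Idle}.
States satisfying AF AG (ack ∨ grant): {Busy, Grant, Req, Deny, Idle}.
Busy ∈ Sat(AF AG (ack ∨ grant)).

Yes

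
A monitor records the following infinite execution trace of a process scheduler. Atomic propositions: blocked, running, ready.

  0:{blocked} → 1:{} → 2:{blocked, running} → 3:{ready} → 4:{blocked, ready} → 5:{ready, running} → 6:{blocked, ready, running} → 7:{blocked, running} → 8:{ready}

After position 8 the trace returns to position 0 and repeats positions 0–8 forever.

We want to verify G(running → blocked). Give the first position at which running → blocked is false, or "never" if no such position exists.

5

Check running → blocked at each position in order: 0 ✓, 1 ✓, 2 ✓, 3 ✓, 4 ✓.
At position 5 the labels are {ready, running}, so running → blocked is false there. This is the first violation.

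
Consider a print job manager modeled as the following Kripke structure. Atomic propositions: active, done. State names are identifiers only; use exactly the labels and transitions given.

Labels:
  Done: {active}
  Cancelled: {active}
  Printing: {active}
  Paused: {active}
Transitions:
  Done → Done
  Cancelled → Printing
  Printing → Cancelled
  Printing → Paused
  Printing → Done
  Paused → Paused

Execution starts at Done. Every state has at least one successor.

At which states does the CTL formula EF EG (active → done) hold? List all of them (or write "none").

States satisfying EG (active → done): ∅.
States satisfying EF EG (active → done): ∅.

none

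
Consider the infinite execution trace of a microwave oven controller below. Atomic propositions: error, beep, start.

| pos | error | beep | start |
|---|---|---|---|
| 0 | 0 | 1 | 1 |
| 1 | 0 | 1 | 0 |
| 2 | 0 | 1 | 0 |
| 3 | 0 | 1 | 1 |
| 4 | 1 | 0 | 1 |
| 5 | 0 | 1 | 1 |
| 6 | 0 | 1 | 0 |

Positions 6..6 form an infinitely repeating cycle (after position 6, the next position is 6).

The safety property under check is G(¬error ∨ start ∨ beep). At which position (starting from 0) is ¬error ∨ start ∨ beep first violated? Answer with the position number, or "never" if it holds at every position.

never

¬error ∨ start ∨ beep holds at every position 0..6, and those are all the positions the trace ever visits, so the invariant G(¬error ∨ start ∨ beep) is never violated.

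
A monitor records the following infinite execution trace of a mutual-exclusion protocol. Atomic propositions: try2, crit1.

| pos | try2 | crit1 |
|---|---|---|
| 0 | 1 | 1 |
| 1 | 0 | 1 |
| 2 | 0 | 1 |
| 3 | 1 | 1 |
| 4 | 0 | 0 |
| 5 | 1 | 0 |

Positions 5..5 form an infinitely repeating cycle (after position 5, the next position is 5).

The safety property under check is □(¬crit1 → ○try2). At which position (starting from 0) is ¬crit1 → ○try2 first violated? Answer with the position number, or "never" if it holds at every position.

¬crit1 → ○try2 holds at every position 0..5, and those are all the positions the trace ever visits, so the invariant □(¬crit1 → ○try2) is never violated.

never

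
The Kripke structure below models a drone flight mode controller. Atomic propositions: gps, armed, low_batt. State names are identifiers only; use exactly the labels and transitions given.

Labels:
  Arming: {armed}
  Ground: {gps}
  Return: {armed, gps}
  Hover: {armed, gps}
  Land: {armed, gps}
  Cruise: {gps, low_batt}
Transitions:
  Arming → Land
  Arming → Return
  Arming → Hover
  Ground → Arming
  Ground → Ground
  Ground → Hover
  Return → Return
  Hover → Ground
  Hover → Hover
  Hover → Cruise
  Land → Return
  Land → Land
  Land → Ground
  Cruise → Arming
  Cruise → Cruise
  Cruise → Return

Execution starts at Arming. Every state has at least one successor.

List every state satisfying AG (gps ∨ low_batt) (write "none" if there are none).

{Return}

States satisfying gps ∨ low_batt: {Ground, Return, Hover, Land, Cruise}.
States satisfying AG (gps ∨ low_batt): {Return}.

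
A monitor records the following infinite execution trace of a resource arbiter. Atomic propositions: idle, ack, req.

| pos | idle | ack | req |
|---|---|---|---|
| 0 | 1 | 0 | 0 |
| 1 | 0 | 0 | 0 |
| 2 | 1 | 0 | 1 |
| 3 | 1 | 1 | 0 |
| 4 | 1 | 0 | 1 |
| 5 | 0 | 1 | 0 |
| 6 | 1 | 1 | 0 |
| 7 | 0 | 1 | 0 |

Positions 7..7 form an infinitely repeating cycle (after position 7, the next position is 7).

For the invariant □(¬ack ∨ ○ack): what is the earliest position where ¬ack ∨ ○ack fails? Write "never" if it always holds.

Check ¬ack ∨ ○ack at each position in order: 0 ✓, 1 ✓, 2 ✓.
At position 3 the labels are {ack, idle} and the next position 4 has {idle, req}, so ¬ack ∨ ○ack is false there. This is the first violation.

3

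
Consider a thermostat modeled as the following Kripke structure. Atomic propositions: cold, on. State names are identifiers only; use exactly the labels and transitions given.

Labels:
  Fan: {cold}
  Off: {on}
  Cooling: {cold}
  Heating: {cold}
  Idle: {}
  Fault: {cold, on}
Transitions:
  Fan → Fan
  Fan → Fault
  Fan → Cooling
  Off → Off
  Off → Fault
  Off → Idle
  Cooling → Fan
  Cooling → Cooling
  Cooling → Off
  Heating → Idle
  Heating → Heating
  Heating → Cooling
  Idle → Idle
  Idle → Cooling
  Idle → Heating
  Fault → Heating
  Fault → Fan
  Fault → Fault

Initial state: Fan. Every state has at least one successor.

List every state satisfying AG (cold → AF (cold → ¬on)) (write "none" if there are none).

none

States satisfying cold → AF (cold → ¬on): {Fan, Off, Cooling, Heating, Idle}.
States satisfying AG (cold → AF (cold → ¬on)): ∅.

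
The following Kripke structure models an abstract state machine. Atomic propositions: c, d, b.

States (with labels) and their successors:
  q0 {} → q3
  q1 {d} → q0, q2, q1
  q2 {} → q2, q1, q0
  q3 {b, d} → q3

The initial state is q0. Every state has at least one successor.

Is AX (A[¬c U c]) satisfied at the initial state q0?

States satisfying A[¬c U c]: ∅.
States satisfying AX (A[¬c U c]): ∅.
q0 ∉ Sat(AX (A[¬c U c])).

Does not hold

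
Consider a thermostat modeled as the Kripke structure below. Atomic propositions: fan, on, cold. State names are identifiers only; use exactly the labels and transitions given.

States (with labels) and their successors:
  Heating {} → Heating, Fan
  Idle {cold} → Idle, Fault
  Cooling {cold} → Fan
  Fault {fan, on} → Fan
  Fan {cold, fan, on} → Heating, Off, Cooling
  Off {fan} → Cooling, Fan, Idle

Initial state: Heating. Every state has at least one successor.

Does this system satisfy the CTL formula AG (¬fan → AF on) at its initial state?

States satisfying ¬fan → AF on: {Cooling, Fault, Fan, Off}.
States satisfying AG (¬fan → AF on): ∅.
Heating is reachable from Heating and violates ¬fan → AF on, so AG fails at Heating.
Heating ∉ Sat(AG (¬fan → AF on)).

Does not hold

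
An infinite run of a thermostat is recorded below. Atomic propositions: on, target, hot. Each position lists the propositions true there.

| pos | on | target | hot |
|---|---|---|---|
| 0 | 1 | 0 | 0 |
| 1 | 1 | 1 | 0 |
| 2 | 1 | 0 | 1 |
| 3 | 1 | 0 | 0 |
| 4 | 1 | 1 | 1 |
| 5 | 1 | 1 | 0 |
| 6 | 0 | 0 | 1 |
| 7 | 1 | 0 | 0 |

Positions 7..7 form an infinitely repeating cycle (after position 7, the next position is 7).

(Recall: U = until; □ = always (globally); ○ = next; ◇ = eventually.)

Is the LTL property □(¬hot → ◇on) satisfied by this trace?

Yes

¬hot → ◇on holds at every position 0..7, and those are all positions ever visited, so □(¬hot → ◇on) holds.
Positions where ¬hot holds: 0, 1, 3, 5, 7.
Check ◇on at each: 0→ok, 1→ok, 3→ok, 5→ok, 7→ok.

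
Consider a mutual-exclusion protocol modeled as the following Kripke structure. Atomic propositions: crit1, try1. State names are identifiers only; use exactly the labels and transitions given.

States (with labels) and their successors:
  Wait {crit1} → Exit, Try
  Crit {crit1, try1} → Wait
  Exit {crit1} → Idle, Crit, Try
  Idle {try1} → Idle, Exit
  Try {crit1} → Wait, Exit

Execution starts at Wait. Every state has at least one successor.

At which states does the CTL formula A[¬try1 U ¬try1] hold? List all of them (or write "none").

{Wait, Exit, Try}

States satisfying ¬try1: {Wait, Exit, Try}.
States satisfying A[¬try1 U ¬try1]: {Wait, Exit, Try}.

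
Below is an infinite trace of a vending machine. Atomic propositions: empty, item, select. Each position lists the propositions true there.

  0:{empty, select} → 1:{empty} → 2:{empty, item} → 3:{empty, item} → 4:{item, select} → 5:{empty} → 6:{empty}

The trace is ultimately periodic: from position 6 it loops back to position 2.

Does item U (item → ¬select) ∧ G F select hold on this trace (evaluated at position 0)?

Yes

Walking from position 0: item → ¬select first holds at position 0, and item holds at every earlier position along the way, so item U (item → ¬select) holds.
F select holds at every position 0..6, and those are all positions ever visited, so G F select holds.
At position 0: item U (item → ¬select) is true; G F select is true; so item U (item → ¬select) ∧ G F select is true.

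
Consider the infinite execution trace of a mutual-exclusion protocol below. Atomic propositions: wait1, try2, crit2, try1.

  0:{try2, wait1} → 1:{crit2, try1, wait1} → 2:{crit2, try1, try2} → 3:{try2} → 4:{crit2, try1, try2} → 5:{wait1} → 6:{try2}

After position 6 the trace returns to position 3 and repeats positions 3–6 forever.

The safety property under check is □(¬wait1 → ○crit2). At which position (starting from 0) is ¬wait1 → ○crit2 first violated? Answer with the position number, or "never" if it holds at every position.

Check ¬wait1 → ○crit2 at each position in order: 0 ✓, 1 ✓.
At position 2 the labels are {crit2, try1, try2} and the next position 3 has {try2}, so ¬wait1 → ○crit2 is false there. This is the first violation.

2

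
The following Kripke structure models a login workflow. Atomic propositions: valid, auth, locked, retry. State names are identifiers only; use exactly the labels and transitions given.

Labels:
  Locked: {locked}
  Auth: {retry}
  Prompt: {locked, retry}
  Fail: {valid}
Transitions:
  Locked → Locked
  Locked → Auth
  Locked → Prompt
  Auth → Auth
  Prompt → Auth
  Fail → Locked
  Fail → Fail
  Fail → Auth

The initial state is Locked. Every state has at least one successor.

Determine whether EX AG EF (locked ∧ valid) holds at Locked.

States satisfying AG EF (locked ∧ valid): ∅.
States satisfying EX AG EF (locked ∧ valid): ∅.
No suitable path/successor from Locked witnesses the formula.
Locked ∉ Sat(EX AG EF (locked ∧ valid)).

Does not hold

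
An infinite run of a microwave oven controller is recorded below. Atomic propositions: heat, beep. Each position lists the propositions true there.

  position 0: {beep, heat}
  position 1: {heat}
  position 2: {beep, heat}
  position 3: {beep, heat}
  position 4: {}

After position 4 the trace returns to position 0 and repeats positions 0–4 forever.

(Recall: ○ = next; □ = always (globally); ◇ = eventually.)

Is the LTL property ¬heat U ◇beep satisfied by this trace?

Walking from position 0: ◇beep first holds at position 0, and ¬heat holds at every earlier position along the way, so ¬heat U ◇beep holds.

Yes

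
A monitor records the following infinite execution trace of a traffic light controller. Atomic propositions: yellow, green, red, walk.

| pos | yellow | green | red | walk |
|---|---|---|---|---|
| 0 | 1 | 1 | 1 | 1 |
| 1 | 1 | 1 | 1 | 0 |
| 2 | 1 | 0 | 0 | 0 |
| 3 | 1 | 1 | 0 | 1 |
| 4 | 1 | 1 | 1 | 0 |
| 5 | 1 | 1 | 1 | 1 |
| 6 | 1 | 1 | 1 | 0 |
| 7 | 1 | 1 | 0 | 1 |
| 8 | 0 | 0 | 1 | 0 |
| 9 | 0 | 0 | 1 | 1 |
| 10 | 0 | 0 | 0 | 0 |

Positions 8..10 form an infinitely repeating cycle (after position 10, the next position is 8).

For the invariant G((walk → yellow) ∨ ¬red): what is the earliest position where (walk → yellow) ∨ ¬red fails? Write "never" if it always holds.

Check (walk → yellow) ∨ ¬red at each position in order: 0 ✓, 1 ✓, 2 ✓, 3 ✓, 4 ✓, 5 ✓, 6 ✓, 7 ✓, 8 ✓.
At position 9 the labels are {red, walk}, so (walk → yellow) ∨ ¬red is false there. This is the first violation.

9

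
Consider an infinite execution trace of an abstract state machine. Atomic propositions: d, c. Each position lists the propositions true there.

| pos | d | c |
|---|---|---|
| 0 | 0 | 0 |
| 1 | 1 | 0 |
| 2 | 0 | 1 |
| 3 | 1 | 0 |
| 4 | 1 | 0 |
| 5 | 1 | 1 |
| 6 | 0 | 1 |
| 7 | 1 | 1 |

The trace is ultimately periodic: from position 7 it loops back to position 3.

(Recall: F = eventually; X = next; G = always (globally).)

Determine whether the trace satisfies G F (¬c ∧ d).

Holds

F (¬c ∧ d) holds at every position 0..7, and those are all positions ever visited, so G F (¬c ∧ d) holds.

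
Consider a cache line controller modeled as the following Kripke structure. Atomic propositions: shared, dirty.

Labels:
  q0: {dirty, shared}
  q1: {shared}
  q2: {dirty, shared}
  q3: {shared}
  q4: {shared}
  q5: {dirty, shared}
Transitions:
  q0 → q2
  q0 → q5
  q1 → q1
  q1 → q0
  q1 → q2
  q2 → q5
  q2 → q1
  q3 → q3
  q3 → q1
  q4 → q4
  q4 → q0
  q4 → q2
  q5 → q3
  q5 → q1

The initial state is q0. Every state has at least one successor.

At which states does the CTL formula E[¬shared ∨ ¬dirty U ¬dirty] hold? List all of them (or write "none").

{q1, q3, q4}

States satisfying ¬shared ∨ ¬dirty: {q1, q3, q4}.
States satisfying ¬dirty: {q1, q3, q4}.
States satisfying E[¬shared ∨ ¬dirty U ¬dirty]: {q1, q3, q4}.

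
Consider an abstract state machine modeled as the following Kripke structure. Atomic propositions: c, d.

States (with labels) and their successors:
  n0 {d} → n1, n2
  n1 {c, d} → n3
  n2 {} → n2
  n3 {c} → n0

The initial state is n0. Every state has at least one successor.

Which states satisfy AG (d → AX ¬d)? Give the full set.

States satisfying d → AX ¬d: {n1, n2, n3}.
States satisfying AG (d → AX ¬d): {n2}.

{n2}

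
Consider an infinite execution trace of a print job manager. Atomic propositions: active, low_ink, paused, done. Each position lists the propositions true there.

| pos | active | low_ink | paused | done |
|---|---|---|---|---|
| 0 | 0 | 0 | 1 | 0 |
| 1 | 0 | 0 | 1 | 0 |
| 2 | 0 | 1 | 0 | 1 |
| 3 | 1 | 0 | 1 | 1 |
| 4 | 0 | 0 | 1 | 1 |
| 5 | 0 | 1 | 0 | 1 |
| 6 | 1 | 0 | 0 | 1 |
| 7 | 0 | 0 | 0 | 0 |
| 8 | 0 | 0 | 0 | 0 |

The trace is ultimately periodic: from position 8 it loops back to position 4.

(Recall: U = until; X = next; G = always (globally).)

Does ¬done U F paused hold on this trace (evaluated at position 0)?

Walking from position 0: F paused first holds at position 0, and ¬done holds at every earlier position along the way, so ¬done U F paused holds.

Yes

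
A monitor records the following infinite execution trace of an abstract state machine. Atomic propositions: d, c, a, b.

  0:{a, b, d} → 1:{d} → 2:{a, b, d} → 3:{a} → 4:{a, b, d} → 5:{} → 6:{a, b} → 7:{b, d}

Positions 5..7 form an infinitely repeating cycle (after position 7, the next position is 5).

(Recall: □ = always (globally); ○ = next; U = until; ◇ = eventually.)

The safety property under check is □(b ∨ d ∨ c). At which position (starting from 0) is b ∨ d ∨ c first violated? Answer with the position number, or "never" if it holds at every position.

Check b ∨ d ∨ c at each position in order: 0 ✓, 1 ✓, 2 ✓.
At position 3 the labels are {a}, so b ∨ d ∨ c is false there. This is the first violation.

3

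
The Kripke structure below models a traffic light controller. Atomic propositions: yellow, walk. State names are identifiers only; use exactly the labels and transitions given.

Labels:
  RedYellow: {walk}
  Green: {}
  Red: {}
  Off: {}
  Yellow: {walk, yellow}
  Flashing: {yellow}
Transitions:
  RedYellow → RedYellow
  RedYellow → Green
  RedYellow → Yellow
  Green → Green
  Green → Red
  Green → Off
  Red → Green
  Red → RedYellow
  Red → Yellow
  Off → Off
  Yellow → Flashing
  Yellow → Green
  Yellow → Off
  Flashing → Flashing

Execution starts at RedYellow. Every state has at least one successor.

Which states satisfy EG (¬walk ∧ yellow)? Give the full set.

{Flashing}

States satisfying ¬walk ∧ yellow: {Flashing}.
States satisfying EG (¬walk ∧ yellow): {Flashing}.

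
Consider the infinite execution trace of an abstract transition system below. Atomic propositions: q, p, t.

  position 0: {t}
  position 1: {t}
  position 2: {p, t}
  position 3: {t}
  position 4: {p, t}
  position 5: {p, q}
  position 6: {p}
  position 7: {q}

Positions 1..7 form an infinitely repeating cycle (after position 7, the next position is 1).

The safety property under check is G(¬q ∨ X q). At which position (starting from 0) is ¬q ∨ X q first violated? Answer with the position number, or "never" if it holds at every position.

5

Check ¬q ∨ X q at each position in order: 0 ✓, 1 ✓, 2 ✓, 3 ✓, 4 ✓.
At position 5 the labels are {p, q} and the next position 6 has {p}, so ¬q ∨ X q is false there. This is the first violation.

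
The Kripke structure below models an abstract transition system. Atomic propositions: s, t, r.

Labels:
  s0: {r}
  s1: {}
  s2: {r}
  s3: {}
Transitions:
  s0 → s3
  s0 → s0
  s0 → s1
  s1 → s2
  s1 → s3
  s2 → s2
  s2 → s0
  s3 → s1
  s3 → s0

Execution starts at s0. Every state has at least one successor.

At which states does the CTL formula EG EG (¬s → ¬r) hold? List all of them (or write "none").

States satisfying EG (¬s → ¬r): {s1, s3}.
States satisfying EG EG (¬s → ¬r): {s1, s3}.

{s1, s3}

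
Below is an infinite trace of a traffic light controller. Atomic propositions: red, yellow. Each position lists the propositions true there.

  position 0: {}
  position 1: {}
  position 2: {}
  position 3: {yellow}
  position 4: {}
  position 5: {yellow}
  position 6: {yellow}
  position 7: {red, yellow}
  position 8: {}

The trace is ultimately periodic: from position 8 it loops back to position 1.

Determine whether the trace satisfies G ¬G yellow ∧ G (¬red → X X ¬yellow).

Violated

¬G yellow holds at every position 0..8, and those are all positions ever visited, so G ¬G yellow holds.
¬red → X X ¬yellow must hold at every position from 0 onward. It fails at position 1, so G (¬red → X X ¬yellow) is false.
Positions where ¬red holds: 0, 1, 2, 3, 4, 5, 6, 8.
Check X X ¬yellow at each: 0→ok, 1→fails, 2→ok, 3→fails, 4→fails, 5→fails, 6→ok, 8→ok.
At position 0: G ¬G yellow is true; G (¬red → X X ¬yellow) is false; so G ¬G yellow ∧ G (¬red → X X ¬yellow) is false.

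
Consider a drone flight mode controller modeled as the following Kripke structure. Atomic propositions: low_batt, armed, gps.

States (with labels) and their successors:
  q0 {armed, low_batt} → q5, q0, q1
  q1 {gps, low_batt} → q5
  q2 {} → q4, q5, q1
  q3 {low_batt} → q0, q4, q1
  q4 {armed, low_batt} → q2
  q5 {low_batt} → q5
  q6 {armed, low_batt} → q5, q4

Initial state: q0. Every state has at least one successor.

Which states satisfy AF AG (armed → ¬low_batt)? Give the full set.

{q1, q5}

States satisfying AG (armed → ¬low_batt): {q1, q5}.
States satisfying AF AG (armed → ¬low_batt): {q1, q5}.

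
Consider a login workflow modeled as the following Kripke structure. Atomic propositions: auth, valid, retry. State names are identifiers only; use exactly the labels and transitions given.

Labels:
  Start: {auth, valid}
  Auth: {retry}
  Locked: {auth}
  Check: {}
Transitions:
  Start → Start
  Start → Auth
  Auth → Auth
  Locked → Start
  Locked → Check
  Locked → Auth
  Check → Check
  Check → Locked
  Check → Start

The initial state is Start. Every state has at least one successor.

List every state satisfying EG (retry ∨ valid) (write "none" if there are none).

States satisfying retry ∨ valid: {Start, Auth}.
States satisfying EG (retry ∨ valid): {Start, Auth}.

{Start, Auth}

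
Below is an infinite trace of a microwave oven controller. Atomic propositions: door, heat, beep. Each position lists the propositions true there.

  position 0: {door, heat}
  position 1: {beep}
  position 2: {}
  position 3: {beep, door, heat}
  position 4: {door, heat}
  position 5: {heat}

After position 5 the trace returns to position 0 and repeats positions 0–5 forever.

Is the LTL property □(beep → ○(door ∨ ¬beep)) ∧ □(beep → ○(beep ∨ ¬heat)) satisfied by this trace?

beep → ○(door ∨ ¬beep) holds at every position 0..5, and those are all positions ever visited, so □(beep → ○(door ∨ ¬beep)) holds.
Positions where beep holds: 1, 3.
Check ○(door ∨ ¬beep) at each: 1→ok, 3→ok.
beep → ○(beep ∨ ¬heat) must hold at every position from 0 onward. It fails at position 3, so □(beep → ○(beep ∨ ¬heat)) is false.
Positions where beep holds: 1, 3.
Check ○(beep ∨ ¬heat) at each: 1→ok, 3→fails.
At position 0: □(beep → ○(door ∨ ¬beep)) is true; □(beep → ○(beep ∨ ¬heat)) is false; so □(beep → ○(door ∨ ¬beep)) ∧ □(beep → ○(beep ∨ ¬heat)) is false.

Does not hold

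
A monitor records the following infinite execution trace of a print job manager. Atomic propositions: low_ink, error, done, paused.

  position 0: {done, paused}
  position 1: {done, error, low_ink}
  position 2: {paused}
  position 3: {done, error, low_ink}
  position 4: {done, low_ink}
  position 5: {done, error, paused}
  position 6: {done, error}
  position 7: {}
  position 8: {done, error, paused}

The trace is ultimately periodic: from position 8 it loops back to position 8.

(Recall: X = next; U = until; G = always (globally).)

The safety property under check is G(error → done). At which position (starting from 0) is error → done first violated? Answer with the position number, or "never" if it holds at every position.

error → done holds at every position 0..8, and those are all the positions the trace ever visits, so the invariant G(error → done) is never violated.

never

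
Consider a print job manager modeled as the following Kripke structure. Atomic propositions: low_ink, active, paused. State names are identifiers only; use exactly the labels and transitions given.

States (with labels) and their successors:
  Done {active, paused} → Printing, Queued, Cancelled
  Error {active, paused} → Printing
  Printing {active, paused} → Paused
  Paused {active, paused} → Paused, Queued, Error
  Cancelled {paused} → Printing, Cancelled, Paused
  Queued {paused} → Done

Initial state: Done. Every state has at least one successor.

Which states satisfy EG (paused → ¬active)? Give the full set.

States satisfying paused → ¬active: {Cancelled, Queued}.
States satisfying EG (paused → ¬active): {Cancelled}.

{Cancelled}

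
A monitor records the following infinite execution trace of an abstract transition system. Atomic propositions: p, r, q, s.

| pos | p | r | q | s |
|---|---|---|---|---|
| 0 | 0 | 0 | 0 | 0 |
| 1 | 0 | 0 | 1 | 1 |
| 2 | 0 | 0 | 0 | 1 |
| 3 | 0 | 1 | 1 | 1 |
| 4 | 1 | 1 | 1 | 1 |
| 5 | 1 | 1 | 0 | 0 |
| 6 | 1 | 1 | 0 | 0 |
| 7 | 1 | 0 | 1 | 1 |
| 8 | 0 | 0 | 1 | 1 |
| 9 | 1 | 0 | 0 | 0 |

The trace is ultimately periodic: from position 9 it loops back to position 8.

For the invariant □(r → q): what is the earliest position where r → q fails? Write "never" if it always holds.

5

Check r → q at each position in order: 0 ✓, 1 ✓, 2 ✓, 3 ✓, 4 ✓.
At position 5 the labels are {p, r}, so r → q is false there. This is the first violation.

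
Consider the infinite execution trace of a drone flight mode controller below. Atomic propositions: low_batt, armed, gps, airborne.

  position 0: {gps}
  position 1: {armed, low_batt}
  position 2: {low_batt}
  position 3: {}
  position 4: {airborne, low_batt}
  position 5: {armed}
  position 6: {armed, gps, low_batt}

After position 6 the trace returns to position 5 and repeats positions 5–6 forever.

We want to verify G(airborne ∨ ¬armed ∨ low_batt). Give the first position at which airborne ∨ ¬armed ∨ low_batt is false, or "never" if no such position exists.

Check airborne ∨ ¬armed ∨ low_batt at each position in order: 0 ✓, 1 ✓, 2 ✓, 3 ✓, 4 ✓.
At position 5 the labels are {armed}, so airborne ∨ ¬armed ∨ low_batt is false there. This is the first violation.

5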